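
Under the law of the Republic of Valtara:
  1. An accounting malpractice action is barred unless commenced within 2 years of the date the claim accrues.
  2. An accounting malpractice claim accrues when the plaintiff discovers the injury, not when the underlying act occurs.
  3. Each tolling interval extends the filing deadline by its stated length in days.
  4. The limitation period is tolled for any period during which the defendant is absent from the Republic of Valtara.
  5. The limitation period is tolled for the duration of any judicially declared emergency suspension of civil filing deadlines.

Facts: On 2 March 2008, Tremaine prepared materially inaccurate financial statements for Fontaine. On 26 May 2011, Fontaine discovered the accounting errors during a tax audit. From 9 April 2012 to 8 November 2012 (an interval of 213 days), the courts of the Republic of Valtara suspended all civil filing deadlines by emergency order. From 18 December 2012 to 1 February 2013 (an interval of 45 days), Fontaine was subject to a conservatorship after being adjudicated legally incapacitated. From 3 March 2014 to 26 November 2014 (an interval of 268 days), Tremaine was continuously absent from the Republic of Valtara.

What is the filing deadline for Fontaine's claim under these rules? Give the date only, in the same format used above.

25 December 2013

Accrual is tied to discovery, so the period began on 26 May 2011 rather than on 2 March 2008 when the act occurred.
2 years from 26 May 2011 is 26 May 2013.
The period was tolled for 213 days by the emergency suspension of filing deadlines (9 April 2012 to 8 November 2012), pushing the deadline to 25 December 2013.
The defendant's absence from the jurisdiction from 3 March 2014 to 26 November 2014 began after the period had already run on 25 December 2013, so it has no tolling effect.
No stated provision tolls the period for the plaintiff's incapacity, so the interval from 18 December 2012 to 1 February 2013 has no effect on the deadline.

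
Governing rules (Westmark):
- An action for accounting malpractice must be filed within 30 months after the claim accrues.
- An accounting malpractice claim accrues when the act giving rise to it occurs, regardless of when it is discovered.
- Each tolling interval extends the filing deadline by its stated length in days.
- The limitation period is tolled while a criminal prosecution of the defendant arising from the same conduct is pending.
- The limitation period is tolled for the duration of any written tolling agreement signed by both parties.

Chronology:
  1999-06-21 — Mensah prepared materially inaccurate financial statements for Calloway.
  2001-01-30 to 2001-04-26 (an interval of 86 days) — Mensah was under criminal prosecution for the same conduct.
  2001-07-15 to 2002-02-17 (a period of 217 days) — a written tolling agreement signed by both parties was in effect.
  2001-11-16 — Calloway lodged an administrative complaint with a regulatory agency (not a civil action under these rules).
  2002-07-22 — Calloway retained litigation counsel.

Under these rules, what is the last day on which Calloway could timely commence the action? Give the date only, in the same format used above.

2002-10-20

The limitation period began to run on 1999-06-21.
Adding the 30 months base period to 1999-06-21 gives a deadline of 2001-12-21, before any tolling.
The pending criminal prosecution from 2001-01-30 to 2001-04-26 tolled the period for 86 days, extending the deadline to 2002-03-17.
The period was tolled for 217 days by the written tolling agreement (2001-07-15 to 2002-02-17), pushing the deadline to 2002-10-20.
Nothing else in the chronology tolls or restarts the period.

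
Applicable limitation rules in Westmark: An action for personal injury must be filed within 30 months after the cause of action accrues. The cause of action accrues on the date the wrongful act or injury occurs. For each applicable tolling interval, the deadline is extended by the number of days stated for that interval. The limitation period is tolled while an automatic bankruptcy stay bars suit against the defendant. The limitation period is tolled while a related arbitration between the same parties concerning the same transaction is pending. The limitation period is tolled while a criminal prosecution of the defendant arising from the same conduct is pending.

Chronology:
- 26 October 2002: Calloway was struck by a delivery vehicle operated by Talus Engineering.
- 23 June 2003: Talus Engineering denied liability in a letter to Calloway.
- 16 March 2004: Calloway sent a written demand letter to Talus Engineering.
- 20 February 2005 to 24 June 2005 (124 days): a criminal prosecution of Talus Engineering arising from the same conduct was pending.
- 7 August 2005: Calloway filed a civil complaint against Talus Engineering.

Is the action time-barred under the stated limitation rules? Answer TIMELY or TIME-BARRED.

TIMELY

The claim accrued on 26 October 2002, when the wrongful act occurred.
The untolled deadline — 30 months after 26 October 2002 — is 26 April 2005.
Because the pending criminal prosecution ran from 20 February 2005 to 24 June 2005, the deadline is extended by 124 days to 28 August 2005.
Nothing else in the chronology tolls or restarts the period.
The 7 August 2005 filing precedes the 28 August 2005 deadline; the claim is timely.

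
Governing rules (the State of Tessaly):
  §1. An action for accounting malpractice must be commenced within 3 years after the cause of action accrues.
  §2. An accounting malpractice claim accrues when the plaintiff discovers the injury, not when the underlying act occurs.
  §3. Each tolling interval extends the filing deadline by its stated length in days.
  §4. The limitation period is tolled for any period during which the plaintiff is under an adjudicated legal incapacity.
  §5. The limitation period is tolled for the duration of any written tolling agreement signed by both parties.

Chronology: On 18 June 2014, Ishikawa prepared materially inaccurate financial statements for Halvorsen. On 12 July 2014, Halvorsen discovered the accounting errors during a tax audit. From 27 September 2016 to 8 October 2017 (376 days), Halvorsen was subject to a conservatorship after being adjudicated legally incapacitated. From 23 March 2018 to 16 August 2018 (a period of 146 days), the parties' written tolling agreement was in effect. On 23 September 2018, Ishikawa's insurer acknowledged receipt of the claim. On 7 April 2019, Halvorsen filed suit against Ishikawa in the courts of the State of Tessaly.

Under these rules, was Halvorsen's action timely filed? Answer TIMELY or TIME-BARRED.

Under the discovery rule, the claim accrued on 12 July 2014, when Halvorsen discovered the injury — not on the 18 June 2014 date of the underlying act.
Adding the 3 years base period to 12 July 2014 gives a deadline of 12 July 2017, before any tolling.
The period was tolled for 376 days by the plaintiff's legal incapacity (27 September 2016 to 8 October 2017), pushing the deadline to 23 July 2018.
Because the written tolling agreement ran from 23 March 2018 to 16 August 2018, the deadline is extended by 146 days to 16 December 2018.
The other events in the timeline have no effect on the limitation period under the stated rules.
Filing on 7 April 2019 missed the 16 December 2018 deadline — the action is time-barred.

TIME-BARRED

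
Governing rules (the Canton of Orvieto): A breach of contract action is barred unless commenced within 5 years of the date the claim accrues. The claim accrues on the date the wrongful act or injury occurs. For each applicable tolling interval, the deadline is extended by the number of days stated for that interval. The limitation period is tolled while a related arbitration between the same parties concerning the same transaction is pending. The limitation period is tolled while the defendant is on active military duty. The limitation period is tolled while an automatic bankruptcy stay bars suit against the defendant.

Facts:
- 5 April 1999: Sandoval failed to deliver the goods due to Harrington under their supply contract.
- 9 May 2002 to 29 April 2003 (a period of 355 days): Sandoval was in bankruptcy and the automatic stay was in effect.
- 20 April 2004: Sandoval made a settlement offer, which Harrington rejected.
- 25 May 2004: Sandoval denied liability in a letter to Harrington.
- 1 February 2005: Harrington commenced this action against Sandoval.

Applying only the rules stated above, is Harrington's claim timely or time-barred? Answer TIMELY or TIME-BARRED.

The claim accrued on 5 April 1999, when the wrongful act occurred.
Adding the 5 years base period to 5 April 1999 gives a deadline of 5 April 2004, before any tolling.
Because the automatic bankruptcy stay ran from 9 May 2002 to 29 April 2003, the deadline is extended by 355 days to 26 March 2005.
Nothing else in the chronology tolls or restarts the period.
Harrington filed on 1 February 2005, before the 26 March 2005 deadline, so the action is timely.

TIMELY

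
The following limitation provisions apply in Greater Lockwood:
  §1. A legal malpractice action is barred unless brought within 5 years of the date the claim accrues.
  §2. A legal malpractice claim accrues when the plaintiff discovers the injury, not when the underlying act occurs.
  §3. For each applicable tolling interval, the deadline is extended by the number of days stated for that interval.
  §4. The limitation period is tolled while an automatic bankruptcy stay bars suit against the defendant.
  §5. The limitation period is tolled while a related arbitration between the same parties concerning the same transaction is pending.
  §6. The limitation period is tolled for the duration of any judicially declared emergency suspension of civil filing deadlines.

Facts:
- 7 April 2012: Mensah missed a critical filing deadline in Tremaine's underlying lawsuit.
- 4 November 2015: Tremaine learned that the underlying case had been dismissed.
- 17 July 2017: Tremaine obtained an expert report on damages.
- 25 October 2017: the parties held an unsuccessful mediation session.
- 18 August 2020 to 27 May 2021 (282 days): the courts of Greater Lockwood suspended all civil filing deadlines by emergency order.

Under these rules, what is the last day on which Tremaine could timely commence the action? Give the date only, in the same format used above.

13 August 2021

The claim did not accrue until Tremaine discovered the injury on 4 November 2015; the 7 April 2012 act date does not start the clock under the stated rule.
Adding the 5 years base period to 4 November 2015 gives a deadline of 4 November 2020, before any tolling.
Because the emergency suspension of filing deadlines ran from 18 August 2020 to 27 May 2021, the deadline is extended by 282 days to 13 August 2021.
Nothing else in the chronology tolls or restarts the period.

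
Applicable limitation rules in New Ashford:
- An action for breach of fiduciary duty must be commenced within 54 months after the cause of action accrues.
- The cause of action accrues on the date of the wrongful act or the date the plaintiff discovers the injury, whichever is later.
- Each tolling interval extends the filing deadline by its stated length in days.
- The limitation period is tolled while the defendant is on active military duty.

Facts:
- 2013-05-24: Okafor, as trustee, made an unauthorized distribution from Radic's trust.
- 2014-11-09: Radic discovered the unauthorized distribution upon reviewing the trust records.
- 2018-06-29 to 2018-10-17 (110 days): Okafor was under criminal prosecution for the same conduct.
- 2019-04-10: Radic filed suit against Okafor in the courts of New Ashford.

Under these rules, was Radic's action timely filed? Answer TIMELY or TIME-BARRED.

Because discovery on 2014-11-09 post-dates the 2013-05-24 act, accrual under the later-of rule falls on 2014-11-09.
The untolled deadline — 54 months after 2014-11-09 — is 2019-05-09.
The pending criminal prosecution from 2018-06-29 to 2018-10-17 does not toll the period, because no stated rule makes a criminal prosecution a tolling event.
Filing on 2019-04-10 beat the 2019-05-09 deadline — the action is timely.

TIMELY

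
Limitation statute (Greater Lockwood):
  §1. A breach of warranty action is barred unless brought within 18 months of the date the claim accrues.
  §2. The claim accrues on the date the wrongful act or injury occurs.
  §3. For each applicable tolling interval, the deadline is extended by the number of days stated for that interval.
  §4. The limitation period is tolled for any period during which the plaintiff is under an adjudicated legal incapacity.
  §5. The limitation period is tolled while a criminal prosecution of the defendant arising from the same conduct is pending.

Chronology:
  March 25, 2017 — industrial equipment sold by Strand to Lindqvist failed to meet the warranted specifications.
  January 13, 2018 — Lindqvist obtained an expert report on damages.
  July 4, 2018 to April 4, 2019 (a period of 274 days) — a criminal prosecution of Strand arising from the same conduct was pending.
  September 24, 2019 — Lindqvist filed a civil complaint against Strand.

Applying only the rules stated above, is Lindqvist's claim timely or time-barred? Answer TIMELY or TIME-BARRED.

TIME-BARRED

The limitation period began to run on March 25, 2017.
18 months from March 25, 2017 is September 25, 2018.
The pending criminal prosecution from July 4, 2018 to April 4, 2019 tolled the period for 274 days, extending the deadline to June 26, 2019.
The other events in the timeline have no effect on the limitation period under the stated rules.
Lindqvist filed on September 24, 2019, after the June 26, 2019 deadline, so the action is time-barred.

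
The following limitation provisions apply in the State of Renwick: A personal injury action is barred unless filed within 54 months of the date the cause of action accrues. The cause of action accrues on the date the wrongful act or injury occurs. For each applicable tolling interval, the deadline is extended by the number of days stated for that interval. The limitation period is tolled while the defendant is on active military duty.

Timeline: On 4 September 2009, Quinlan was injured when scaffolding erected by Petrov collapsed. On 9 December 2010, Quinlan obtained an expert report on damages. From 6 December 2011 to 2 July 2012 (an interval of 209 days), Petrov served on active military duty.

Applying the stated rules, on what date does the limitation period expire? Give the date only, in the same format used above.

The claim accrued on 4 September 2009, when the wrongful act occurred.
The untolled deadline — 54 months after 4 September 2009 — is 4 March 2014.
The period was tolled for 209 days by the defendant's active military service (6 December 2011 to 2 July 2012), pushing the deadline to 29 September 2014.
The other events in the timeline have no effect on the limitation period under the stated rules.

29 September 2014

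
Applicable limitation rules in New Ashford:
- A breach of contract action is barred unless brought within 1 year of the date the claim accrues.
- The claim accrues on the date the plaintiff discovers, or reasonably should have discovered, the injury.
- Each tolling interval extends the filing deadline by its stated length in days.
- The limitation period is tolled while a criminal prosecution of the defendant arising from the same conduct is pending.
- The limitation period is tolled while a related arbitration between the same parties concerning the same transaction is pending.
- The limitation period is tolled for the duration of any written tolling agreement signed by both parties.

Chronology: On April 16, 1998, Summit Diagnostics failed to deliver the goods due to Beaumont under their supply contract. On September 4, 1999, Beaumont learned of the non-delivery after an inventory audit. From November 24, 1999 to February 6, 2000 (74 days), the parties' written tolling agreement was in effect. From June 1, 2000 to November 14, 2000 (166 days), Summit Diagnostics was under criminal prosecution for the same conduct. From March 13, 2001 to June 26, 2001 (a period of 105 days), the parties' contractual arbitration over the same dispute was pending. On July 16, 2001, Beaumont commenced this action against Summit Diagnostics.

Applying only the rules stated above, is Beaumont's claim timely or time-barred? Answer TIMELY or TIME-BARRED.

Accrual is tied to discovery, so the period began on September 4, 1999 rather than on April 16, 1998 when the act occurred.
The untolled deadline — 1 year after September 4, 1999 — is September 4, 2000.
The period was tolled for 74 days by the written tolling agreement (November 24, 1999 to February 6, 2000), pushing the deadline to November 17, 2000.
Because the pending criminal prosecution ran from June 1, 2000 to November 14, 2000, the deadline is extended by 166 days to May 2, 2001.
The period was tolled for 105 days by the pending related arbitration (March 13, 2001 to June 26, 2001), pushing the deadline to August 15, 2001.
The July 16, 2001 filing precedes the August 15, 2001 deadline; the claim is timely.

TIMELY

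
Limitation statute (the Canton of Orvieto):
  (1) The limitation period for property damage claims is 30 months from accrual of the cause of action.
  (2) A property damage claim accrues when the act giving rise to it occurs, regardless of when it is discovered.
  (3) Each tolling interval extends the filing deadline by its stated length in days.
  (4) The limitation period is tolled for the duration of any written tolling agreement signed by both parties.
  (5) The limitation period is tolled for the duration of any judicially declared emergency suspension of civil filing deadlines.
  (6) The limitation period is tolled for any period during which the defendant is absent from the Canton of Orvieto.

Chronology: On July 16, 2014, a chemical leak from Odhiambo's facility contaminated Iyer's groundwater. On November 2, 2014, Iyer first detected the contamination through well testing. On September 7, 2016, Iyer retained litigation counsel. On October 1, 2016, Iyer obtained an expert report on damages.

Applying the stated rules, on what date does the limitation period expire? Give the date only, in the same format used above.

January 16, 2017

Because the rule ties accrual to occurrence, the claim accrued on July 16, 2014, not on the November 2, 2014 discovery date.
Adding the 30 months base period to July 16, 2014 gives a deadline of January 16, 2017, before any tolling.
Nothing else in the chronology tolls or restarts the period.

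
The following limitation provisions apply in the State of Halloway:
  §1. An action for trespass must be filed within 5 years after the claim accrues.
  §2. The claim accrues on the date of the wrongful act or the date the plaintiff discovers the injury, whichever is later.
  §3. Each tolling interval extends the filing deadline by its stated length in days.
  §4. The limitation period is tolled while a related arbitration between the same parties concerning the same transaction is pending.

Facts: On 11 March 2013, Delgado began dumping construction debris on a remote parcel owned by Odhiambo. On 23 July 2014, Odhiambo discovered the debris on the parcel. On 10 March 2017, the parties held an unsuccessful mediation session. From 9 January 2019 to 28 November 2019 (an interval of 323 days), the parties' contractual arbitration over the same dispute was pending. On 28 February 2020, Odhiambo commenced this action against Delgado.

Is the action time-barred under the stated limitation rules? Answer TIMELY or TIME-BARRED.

Taking the later of the act (11 March 2013) and discovery (23 July 2014), the claim accrued on 23 July 2014.
5 years from 23 July 2014 is 23 July 2019.
The pending related arbitration from 9 January 2019 to 28 November 2019 tolled the period for 323 days, extending the deadline to 10 June 2020.
None of the other events listed affects the running of the period under the stated rules.
The 28 February 2020 filing precedes the 10 June 2020 deadline; the claim is timely.

TIMELY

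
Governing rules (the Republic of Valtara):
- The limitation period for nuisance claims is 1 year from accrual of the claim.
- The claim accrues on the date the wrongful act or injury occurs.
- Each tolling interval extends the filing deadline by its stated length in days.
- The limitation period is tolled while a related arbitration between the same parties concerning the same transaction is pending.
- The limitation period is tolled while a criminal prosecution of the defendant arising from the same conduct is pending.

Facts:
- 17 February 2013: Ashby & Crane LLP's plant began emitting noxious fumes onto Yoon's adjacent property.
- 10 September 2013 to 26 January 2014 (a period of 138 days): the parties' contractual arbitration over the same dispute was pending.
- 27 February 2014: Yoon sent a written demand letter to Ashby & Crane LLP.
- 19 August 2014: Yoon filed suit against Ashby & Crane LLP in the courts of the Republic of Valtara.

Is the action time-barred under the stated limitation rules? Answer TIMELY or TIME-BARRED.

The limitation period began to run on 17 February 2013.
Adding the 1 year base period to 17 February 2013 gives a deadline of 17 February 2014, before any tolling.
The pending related arbitration from 10 September 2013 to 26 January 2014 tolled the period for 138 days, extending the deadline to 5 July 2014.
Nothing else in the chronology tolls or restarts the period.
Yoon filed on 19 August 2014, after the 5 July 2014 deadline, so the action is time-barred.

TIME-BARRED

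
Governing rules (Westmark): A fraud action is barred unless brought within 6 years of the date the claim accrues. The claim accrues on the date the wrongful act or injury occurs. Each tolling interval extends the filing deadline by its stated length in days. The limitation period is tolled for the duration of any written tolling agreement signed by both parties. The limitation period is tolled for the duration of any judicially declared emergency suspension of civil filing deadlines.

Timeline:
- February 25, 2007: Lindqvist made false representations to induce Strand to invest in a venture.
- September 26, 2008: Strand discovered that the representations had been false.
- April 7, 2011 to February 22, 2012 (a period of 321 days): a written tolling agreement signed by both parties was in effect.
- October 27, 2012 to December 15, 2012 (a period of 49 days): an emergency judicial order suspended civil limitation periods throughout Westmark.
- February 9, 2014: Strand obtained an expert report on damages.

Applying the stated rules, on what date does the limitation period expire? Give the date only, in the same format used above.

March 2, 2014

The claim accrued on February 25, 2007, when the wrongful act occurred; under the stated occurrence rule the September 26, 2008 discovery does not delay accrual.
6 years from February 25, 2007 is February 25, 2013.
Because the written tolling agreement ran from April 7, 2011 to February 22, 2012, the deadline is extended by 321 days to January 12, 2014.
Because the emergency suspension of filing deadlines ran from October 27, 2012 to December 15, 2012, the deadline is extended by 49 days to March 2, 2014.
Nothing else in the chronology tolls or restarts the period.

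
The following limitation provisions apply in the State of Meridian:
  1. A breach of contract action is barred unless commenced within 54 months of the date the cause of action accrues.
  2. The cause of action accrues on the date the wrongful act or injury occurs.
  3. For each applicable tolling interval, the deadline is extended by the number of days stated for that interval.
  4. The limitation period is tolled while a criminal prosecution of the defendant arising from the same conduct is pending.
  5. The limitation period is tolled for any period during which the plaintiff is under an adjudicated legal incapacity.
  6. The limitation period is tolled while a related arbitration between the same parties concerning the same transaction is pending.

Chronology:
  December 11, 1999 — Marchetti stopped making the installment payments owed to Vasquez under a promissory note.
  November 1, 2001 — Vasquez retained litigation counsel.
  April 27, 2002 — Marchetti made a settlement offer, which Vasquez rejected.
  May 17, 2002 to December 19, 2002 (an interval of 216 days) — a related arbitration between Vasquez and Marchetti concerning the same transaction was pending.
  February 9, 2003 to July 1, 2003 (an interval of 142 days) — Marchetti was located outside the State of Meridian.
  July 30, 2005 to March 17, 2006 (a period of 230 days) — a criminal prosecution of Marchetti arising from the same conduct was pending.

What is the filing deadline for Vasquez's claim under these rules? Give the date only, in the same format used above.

The claim accrued on December 11, 1999, when the wrongful act occurred.
Adding the 54 months base period to December 11, 1999 gives a deadline of June 11, 2004, before any tolling.
The pending related arbitration from May 17, 2002 to December 19, 2002 tolled the period for 216 days, extending the deadline to January 13, 2005.
The pending criminal prosecution from July 30, 2005 to March 17, 2006 began after the period had already run on January 13, 2005, so it has no tolling effect.
Although the defendant's absence ran from February 9, 2003 to July 1, 2003, the stated rules do not make that a tolling event, so it is disregarded.
Nothing else in the chronology tolls or restarts the period.

January 13, 2005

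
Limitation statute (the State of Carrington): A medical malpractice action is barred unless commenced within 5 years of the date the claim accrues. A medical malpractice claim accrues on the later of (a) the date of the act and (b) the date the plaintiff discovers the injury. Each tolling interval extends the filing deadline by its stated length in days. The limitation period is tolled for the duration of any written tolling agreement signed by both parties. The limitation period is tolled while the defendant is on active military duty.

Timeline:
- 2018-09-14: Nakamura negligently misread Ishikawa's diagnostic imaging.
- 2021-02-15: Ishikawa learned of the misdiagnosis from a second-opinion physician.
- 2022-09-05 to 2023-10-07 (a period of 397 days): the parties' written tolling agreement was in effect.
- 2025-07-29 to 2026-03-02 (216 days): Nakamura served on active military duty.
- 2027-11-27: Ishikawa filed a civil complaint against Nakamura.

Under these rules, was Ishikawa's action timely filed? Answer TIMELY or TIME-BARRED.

The claim accrued on 2021-02-15 — the later of the 2018-09-14 act and the 2021-02-15 discovery.
The untolled deadline — 5 years after 2021-02-15 — is 2026-02-15.
The written tolling agreement from 2022-09-05 to 2023-10-07 tolled the period for 397 days, extending the deadline to 2027-03-19.
The defendant's active military service from 2025-07-29 to 2026-03-02 tolled the period for 216 days, extending the deadline to 2027-10-21.
The 2027-11-27 filing falls after the 2027-10-21 deadline; the claim is time-barred.

TIME-BARRED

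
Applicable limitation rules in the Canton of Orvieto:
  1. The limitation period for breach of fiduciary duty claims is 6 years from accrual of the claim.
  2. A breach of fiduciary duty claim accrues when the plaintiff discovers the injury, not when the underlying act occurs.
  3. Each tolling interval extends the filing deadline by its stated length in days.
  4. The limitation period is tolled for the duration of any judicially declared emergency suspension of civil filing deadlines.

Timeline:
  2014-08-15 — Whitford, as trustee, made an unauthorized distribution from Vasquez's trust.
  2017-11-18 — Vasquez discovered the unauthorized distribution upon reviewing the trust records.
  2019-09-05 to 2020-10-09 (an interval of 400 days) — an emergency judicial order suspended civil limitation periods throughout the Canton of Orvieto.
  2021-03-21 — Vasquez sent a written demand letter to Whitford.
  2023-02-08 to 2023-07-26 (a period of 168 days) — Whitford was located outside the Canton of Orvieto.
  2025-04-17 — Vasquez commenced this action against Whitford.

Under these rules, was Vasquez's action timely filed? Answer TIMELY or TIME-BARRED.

Under the discovery rule, the claim accrued on 2017-11-18, when Vasquez discovered the injury — not on the 2014-08-15 date of the underlying act.
The untolled deadline — 6 years after 2017-11-18 — is 2023-11-18.
The period was tolled for 400 days by the emergency suspension of filing deadlines (2019-09-05 to 2020-10-09), pushing the deadline to 2024-12-22.
No stated provision tolls the period for the defendant's absence, so the interval from 2023-02-08 to 2023-07-26 has no effect on the deadline.
None of the other events listed affects the running of the period under the stated rules.
Filing on 2025-04-17 missed the 2024-12-22 deadline — the action is time-barred.

TIME-BARRED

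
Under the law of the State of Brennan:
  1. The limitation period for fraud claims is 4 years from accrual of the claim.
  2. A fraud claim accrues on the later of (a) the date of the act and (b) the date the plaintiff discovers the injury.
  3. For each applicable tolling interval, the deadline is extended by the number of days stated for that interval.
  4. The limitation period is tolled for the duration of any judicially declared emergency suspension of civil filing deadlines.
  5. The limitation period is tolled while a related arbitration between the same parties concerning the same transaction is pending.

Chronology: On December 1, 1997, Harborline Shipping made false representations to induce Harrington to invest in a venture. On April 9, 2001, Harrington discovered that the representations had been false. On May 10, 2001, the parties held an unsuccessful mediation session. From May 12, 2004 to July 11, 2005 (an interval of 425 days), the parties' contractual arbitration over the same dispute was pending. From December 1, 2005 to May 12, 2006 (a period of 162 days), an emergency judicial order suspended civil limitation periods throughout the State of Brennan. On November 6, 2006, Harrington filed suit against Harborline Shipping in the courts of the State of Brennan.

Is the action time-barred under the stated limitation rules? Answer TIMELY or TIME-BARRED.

Taking the later of the act (December 1, 1997) and discovery (April 9, 2001), the claim accrued on April 9, 2001.
Adding the 4 years base period to April 9, 2001 gives a deadline of April 9, 2005, before any tolling.
The period was tolled for 425 days by the pending related arbitration (May 12, 2004 to July 11, 2005), pushing the deadline to June 8, 2006.
The period was tolled for 162 days by the emergency suspension of filing deadlines (December 1, 2005 to May 12, 2006), pushing the deadline to November 17, 2006.
Nothing else in the chronology tolls or restarts the period.
Filing on November 6, 2006 beat the November 17, 2006 deadline — the action is timely.

TIMELY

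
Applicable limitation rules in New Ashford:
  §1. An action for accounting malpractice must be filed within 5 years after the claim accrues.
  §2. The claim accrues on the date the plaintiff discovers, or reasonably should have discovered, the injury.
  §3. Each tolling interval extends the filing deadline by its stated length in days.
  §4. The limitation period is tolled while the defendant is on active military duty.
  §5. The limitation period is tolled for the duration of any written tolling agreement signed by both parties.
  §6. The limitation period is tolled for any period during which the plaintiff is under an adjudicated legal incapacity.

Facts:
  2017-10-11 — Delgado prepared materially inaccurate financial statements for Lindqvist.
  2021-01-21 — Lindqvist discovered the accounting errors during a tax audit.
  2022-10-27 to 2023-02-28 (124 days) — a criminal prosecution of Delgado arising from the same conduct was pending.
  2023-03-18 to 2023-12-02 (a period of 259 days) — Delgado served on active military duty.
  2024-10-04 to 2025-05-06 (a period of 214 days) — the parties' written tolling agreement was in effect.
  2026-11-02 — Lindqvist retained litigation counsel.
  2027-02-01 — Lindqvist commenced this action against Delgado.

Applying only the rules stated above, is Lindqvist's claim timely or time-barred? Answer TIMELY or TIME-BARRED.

The claim did not accrue until Lindqvist discovered the injury on 2021-01-21; the 2017-10-11 act date does not start the clock under the stated rule.
Adding the 5 years base period to 2021-01-21 gives a deadline of 2026-01-21, before any tolling.
The defendant's active military service from 2023-03-18 to 2023-12-02 tolled the period for 259 days, extending the deadline to 2026-10-07.
Because the written tolling agreement ran from 2024-10-04 to 2025-05-06, the deadline is extended by 214 days to 2027-05-09.
The pending criminal prosecution from 2022-10-27 to 2023-02-28 does not toll the period, because no stated rule makes a criminal prosecution a tolling event.
None of the other events listed affects the running of the period under the stated rules.
Filing on 2027-02-01 beat the 2027-05-09 deadline — the action is timely.

TIMELY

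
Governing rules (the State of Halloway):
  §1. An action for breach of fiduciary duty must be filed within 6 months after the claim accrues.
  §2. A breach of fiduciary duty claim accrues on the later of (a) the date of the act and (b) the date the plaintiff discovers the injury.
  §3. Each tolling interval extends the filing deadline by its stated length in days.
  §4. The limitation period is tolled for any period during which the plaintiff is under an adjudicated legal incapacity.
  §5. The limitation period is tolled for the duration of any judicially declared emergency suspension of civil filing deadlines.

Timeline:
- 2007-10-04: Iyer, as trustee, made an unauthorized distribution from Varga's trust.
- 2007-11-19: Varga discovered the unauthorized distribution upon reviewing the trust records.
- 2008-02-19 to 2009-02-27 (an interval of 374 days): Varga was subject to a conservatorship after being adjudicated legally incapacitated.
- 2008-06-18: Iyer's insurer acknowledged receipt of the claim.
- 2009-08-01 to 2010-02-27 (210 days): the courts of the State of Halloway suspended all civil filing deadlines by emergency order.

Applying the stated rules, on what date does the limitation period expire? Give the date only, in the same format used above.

2009-05-28

The claim accrued on 2007-11-19 — the later of the 2007-10-04 act and the 2007-11-19 discovery.
Adding the 6 months base period to 2007-11-19 gives a deadline of 2008-05-19, before any tolling.
The period was tolled for 374 days by the plaintiff's legal incapacity (2008-02-19 to 2009-02-27), pushing the deadline to 2009-05-28.
By the time the emergency suspension of filing deadlines began on 2009-08-01, the limitation period had already expired on 2009-05-28; that interval cannot revive it.
Nothing else in the chronology tolls or restarts the period.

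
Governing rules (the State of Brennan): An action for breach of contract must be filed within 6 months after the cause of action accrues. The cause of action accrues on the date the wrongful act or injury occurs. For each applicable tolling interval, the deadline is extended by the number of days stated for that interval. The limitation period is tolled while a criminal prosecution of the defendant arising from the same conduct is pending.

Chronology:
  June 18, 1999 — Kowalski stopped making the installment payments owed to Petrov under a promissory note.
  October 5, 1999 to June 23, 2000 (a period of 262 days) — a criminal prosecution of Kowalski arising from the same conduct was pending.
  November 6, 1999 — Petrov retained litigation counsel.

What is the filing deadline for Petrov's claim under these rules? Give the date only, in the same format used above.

The cause of action accrued on June 18, 1999, the date of the act.
6 months from June 18, 1999 is December 18, 1999.
The pending criminal prosecution from October 5, 1999 to June 23, 2000 tolled the period for 262 days, extending the deadline to September 5, 2000.
Nothing else in the chronology tolls or restarts the period.

September 5, 2000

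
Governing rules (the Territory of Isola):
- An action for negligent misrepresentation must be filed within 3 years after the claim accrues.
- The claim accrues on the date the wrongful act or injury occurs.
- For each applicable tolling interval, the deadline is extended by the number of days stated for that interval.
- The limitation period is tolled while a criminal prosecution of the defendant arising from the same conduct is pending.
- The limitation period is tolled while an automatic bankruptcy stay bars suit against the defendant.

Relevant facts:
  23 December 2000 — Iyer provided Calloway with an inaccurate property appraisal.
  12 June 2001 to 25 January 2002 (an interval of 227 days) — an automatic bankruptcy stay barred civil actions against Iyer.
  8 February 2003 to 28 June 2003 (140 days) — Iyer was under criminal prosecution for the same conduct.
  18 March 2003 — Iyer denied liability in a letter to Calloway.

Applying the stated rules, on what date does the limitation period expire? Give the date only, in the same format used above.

24 December 2004

The claim accrued on 23 December 2000, the date of the act.
3 years from 23 December 2000 is 23 December 2003.
The period was tolled for 227 days by the automatic bankruptcy stay (12 June 2001 to 25 January 2002), pushing the deadline to 6 August 2004.
Because the pending criminal prosecution ran from 8 February 2003 to 28 June 2003, the deadline is extended by 140 days to 24 December 2004.
The other events in the timeline have no effect on the limitation period under the stated rules.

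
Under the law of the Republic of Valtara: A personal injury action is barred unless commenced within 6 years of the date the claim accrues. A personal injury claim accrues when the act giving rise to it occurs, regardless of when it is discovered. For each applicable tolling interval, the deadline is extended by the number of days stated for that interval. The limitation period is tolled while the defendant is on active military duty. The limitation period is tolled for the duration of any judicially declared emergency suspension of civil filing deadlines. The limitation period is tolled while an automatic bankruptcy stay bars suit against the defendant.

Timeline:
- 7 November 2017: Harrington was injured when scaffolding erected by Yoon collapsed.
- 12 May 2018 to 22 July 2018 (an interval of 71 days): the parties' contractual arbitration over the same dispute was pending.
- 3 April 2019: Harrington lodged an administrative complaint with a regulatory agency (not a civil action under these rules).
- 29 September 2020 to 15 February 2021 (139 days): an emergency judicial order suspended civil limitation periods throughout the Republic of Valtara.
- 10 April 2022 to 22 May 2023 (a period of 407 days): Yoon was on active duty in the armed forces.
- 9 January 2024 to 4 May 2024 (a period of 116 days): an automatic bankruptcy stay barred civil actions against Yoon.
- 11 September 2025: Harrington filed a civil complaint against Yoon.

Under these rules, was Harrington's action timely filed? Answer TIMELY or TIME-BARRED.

The claim accrued on 7 November 2017, the date of the act.
Adding the 6 years base period to 7 November 2017 gives a deadline of 7 November 2023, before any tolling.
The emergency suspension of filing deadlines from 29 September 2020 to 15 February 2021 tolled the period for 139 days, extending the deadline to 25 March 2024.
Because the defendant's active military service ran from 10 April 2022 to 22 May 2023, the deadline is extended by 407 days to 6 May 2025.
Because the automatic bankruptcy stay ran from 9 January 2024 to 4 May 2024, the deadline is extended by 116 days to 30 August 2025.
No stated provision tolls the period for a pending arbitration, so the interval from 12 May 2018 to 22 July 2018 has no effect on the deadline.
None of the other events listed affects the running of the period under the stated rules.
Filing on 11 September 2025 missed the 30 August 2025 deadline — the action is time-barred.

TIME-BARRED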